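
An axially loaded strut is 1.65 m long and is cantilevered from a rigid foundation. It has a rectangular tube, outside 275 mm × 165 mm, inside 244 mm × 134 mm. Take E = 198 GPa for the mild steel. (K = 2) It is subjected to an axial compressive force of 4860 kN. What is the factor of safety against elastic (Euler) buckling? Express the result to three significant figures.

n ≈ 1.99

Weak-axis I_min = (h_o·b_o³ − h_i·b_i³)/12 with b_o = 165, b_i = 134.0 mm (shorter outer/inner sides).
I_min = (275×165³ − 244.0×134.0³)/12 = 5.402×10^7 mm⁴
I = 5.402×10^7 mm⁴ = 5.402×10^-5 m⁴
Effective length L_e = K·L = 2 × 1.65 = 3.300 m
P_cr = π²EI / L_e² = π² × 198×10⁹ × 5.402×10^-5 / 3.300² = 9.694×10^6 N
Factor of safety n = P_cr / P = 9693.8 / 4860 = 1.99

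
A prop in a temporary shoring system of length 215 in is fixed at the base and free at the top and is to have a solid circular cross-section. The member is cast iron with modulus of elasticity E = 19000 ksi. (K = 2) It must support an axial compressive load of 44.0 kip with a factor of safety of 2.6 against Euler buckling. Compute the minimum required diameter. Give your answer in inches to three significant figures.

Required P_cr = n·P = 2.6 × 44.0 = 114.4 kip
L_e = K·L = 2 × 215 = 430.0 in
Required I = P_cr·L_e²/(π²E) = 1.144×10^5 × 430.0² / (π² × 1.90×10^7) = 112.8 in⁴
Solid circle: I = πd⁴/64  ⇒  d = (64I/π)^(1/4) = (64×112.8/π)^(1/4) = 6.92 in

d ≈ 6.92 in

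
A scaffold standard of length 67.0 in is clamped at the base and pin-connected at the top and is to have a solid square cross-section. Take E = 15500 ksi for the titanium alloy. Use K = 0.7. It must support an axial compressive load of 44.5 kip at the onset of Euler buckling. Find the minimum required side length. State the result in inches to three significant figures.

a ≈ 1.66 in

L_e = K·L = 0.7 × 67.0 = 46.90 in
Required I = P_cr·L_e²/(π²E) = 4.450×10^4 × 46.90² / (π² × 1.55×10^7) = 0.6398 in⁴
Solid square: I = a⁴/12  ⇒  a = (12I)^(1/4) = (12×0.6398)^(1/4) = 1.66 in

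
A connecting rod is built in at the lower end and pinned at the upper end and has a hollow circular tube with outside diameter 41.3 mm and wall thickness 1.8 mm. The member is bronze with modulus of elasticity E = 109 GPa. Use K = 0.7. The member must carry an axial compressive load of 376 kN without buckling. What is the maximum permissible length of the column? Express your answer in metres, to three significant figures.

Inner diameter d_i = 41.3 − 2×1.8 = 37.70 mm
I = π(d_o⁴ − d_i⁴)/64 = π(41.3⁴ − 37.70⁴)/64 = 4.365×10^4 mm⁴
I = 4.365×10^-8 m⁴
At the buckling limit P_cr = P = 3.760×10^5 N
From P_cr = π²EI/(K·L)²:  L = (1/K)·√(π²EI/P_cr) = (1/0.7)·√(π²×1.09×10^11×4.365×10^-8/3.760×10^5)
L = 0.505 m

L_max ≈ 0.505 m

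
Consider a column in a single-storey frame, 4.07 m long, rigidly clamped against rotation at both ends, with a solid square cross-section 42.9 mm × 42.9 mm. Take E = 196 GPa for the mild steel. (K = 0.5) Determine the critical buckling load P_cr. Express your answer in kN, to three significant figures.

P_cr ≈ 132 kN

I = a⁴/12 = 42.9⁴/12 = 2.823×10^5 mm⁴
I = 2.823×10^5 mm⁴ = 2.823×10^-7 m⁴
Effective length L_e = K·L = 0.5 × 4.07 = 2.035 m
P_cr = π²EI / L_e² = π² × 196×10⁹ × 2.823×10^-7 / 2.035² = 1.318×10^5 N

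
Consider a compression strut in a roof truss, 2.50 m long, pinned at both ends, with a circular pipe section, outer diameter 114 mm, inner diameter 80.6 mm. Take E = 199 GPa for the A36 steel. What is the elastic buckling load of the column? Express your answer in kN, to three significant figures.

d_o = 114 mm, d_i = 80.6 mm
I = π(d_o⁴ − d_i⁴)/64 = π(114⁴ − 80.60⁴)/64 = 6.219×10^6 mm⁴
I = 6.219×10^6 mm⁴ = 6.219×10^-6 m⁴
Effective length L_e = K·L = 1 × 2.50 = 2.500 m
P_cr = π²EI / L_e² = π² × 199×10⁹ × 6.219×10^-6 / 2.500² = 1.954×10^6 N

P_cr ≈ 1950 kN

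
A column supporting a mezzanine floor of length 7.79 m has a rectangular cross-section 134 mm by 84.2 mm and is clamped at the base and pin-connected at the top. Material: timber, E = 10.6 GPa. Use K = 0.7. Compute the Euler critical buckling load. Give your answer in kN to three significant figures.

P_cr ≈ 23.5 kN

Buckling occurs about the weak axis: I_min = h·b³/12 with b = 84.2 mm (the shorter side).
I_min = 134×84.2³/12 = 6.666×10^6 mm⁴
I = 6.666×10^6 mm⁴ = 6.666×10^-6 m⁴
Effective length L_e = K·L = 0.7 × 7.79 = 5.453 m
P_cr = π²EI / L_e² = π² × 10.6×10⁹ × 6.666×10^-6 / 5.453² = 2.345×10^4 N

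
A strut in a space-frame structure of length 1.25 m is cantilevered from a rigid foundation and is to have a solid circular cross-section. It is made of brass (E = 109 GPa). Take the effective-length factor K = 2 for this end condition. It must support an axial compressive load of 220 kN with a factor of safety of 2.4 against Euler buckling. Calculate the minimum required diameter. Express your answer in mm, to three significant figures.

Required P_cr = n·P = 2.4 × 220 = 528.0 kN
L_e = K·L = 2 × 1.25 = 2.500 m
Required I = P_cr·L_e²/(π²E) = 5.280×10^5 × 2.500² / (π² × 1.09×10^11) = 3.068×10^-6 m⁴
I_req = 3.068×10^6 mm⁴
Solid circle: I = πd⁴/64  ⇒  d = (64I/π)^(1/4) = (64×3.068×10^6/π)^(1/4) = 88.9 mm

d ≈ 88.9 mm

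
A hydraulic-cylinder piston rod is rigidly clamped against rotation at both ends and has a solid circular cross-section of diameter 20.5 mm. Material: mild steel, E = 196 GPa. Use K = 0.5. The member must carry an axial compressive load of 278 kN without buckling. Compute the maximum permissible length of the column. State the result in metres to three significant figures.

L_max ≈ 0.491 m

I = πd⁴/64 = π×20.5⁴/64 = 8.669×10^3 mm⁴
I = 8.669×10^-9 m⁴
At the buckling limit P_cr = P = 2.780×10^5 N
From P_cr = π²EI/(K·L)²:  L = (1/K)·√(π²EI/P_cr) = (1/0.5)·√(π²×1.96×10^11×8.669×10^-9/2.780×10^5)
L = 0.491 m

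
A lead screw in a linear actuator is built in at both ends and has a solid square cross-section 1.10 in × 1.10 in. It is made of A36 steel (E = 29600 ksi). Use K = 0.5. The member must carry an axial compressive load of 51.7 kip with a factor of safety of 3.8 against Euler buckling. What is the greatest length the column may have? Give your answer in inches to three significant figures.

I = a⁴/12 = 1.10⁴/12 = 0.1220 in⁴
Required critical load P_cr = n·P = 3.8 × 51.7 = 196.5 kip = 1.965×10^5 lb
From P_cr = π²EI/(K·L)²:  L = (1/K)·√(π²EI/P_cr) = (1/0.5)·√(π²×2.96×10^7×0.1220/1.965×10^5)
L = 26.9 in

L_max ≈ 26.9 in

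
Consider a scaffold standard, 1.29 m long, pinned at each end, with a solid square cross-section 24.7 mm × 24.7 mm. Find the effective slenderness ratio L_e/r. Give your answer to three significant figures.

For a square r = a/√12 = 24.7/√12 = 7.130 mm
L_e = K·L = 1 × 1.29 m = 1.290 m = 1290.0 mm
λ = L_e / r_min = 1290.0 / 7.130 = 181

λ ≈ 181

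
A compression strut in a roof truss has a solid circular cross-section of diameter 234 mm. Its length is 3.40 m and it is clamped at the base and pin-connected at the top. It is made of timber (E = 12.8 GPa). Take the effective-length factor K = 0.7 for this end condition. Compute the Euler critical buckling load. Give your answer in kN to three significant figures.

I = πd⁴/64 = π×234⁴/64 = 1.472×10^8 mm⁴
I = 1.472×10^8 mm⁴ = 1.472×10^-4 m⁴
Effective length L_e = K·L = 0.7 × 3.40 = 2.380 m
P_cr = π²EI / L_e² = π² × 12.8×10⁹ × 1.472×10^-4 / 2.380² = 3.282×10^6 N

P_cr ≈ 3280 kN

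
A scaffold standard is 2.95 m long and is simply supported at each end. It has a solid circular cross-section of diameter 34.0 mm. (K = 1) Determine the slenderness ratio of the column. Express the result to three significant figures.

λ ≈ 347

For a solid circle r = d/4 = 34.0/4 = 8.500 mm
L_e = K·L = 1 × 2.95 m = 2.950 m = 2950.0 mm
λ = L_e / r_min = 2950.0 / 8.500 = 347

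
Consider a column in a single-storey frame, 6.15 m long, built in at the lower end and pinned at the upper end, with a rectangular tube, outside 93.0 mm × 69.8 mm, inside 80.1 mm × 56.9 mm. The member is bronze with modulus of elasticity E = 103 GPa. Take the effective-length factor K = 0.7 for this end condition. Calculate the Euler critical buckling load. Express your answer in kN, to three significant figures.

P_cr ≈ 77.1 kN

Weak-axis I_min = (h_o·b_o³ − h_i·b_i³)/12 with b_o = 69.8, b_i = 56.90 mm (shorter outer/inner sides).
I_min = (93.0×69.8³ − 80.10×56.90³)/12 = 1.406×10^6 mm⁴
I = 1.406×10^6 mm⁴ = 1.406×10^-6 m⁴
Effective length L_e = K·L = 0.7 × 6.15 = 4.305 m
P_cr = π²EI / L_e² = π² × 103×10⁹ × 1.406×10^-6 / 4.305² = 7.711×10^4 N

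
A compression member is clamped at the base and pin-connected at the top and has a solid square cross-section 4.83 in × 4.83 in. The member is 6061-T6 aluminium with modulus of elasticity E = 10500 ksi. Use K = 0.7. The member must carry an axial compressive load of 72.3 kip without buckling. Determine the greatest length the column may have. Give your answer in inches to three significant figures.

I = a⁴/12 = 4.83⁴/12 = 45.35 in⁴
At the buckling limit P_cr = P = 7.230×10^4 lb
From P_cr = π²EI/(K·L)²:  L = (1/K)·√(π²EI/P_cr) = (1/0.7)·√(π²×1.05×10^7×45.35/7.230×10^4)
L = 364 in

L_max ≈ 364 in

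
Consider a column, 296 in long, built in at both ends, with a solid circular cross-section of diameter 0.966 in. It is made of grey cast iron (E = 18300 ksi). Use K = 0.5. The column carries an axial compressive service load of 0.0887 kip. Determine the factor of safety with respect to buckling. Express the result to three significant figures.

n ≈ 3.97

I = πd⁴/64 = π×0.966⁴/64 = 4.274×10^-2 in⁴
Effective length L_e = K·L = 0.5 × 296 = 148.0 in
P_cr = π²EI / L_e² = π² × 18300×10³ × 4.274×10^-2 / 148.0² = 352.5 lb
Factor of safety n = P_cr / P = 0.35246 / 0.0887 = 3.97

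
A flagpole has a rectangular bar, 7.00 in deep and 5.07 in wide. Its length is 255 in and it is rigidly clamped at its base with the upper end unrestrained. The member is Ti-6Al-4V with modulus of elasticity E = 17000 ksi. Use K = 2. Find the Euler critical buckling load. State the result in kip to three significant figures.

Buckling occurs about the weak axis: I_min = h·b³/12 with b = 5.07 in (the shorter side).
I_min = 7.00×5.07³/12 = 76.02 in⁴
Effective length L_e = K·L = 2 × 255 = 510.0 in
P_cr = π²EI / L_e² = π² × 17000×10³ × 76.02 / 510.0² = 4.904×10^4 lb

P_cr ≈ 49.0 kip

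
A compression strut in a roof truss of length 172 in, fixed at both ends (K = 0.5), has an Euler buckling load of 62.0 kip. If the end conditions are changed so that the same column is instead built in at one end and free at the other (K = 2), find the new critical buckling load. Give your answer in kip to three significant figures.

P_cr ∝ 1/K², so P_cr,new = P_cr,old × (K_old/K_new)² = 62.0 × (0.5/2)²
= 62.0 × 0.06250 = 3.88 kip

P_cr ≈ 3.88 kip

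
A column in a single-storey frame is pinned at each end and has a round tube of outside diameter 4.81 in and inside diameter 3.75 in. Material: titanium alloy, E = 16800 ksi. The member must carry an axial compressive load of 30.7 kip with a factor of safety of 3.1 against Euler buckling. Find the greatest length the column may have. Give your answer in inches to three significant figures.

d_o = 4.81 in, d_i = 3.75 in
I = π(d_o⁴ − d_i⁴)/64 = π(4.81⁴ − 3.750⁴)/64 = 16.57 in⁴
Required critical load P_cr = n·P = 3.1 × 30.7 = 95.17 kip = 9.517×10^4 lb
From P_cr = π²EI/(K·L)²:  L = (1/K)·√(π²EI/P_cr) = (1/1)·√(π²×1.68×10^7×16.57/9.517×10^4)
L = 170 in

L_max ≈ 170 in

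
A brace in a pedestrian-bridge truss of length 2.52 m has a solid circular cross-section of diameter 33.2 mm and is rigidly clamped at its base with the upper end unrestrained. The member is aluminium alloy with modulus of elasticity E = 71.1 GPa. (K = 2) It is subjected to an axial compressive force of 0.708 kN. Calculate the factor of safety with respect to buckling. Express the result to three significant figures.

n ≈ 2.33

I = πd⁴/64 = π×33.2⁴/64 = 5.964×10^4 mm⁴
I = 5.964×10^4 mm⁴ = 5.964×10^-8 m⁴
Effective length L_e = K·L = 2 × 2.52 = 5.040 m
P_cr = π²EI / L_e² = π² × 71.1×10⁹ × 5.964×10^-8 / 5.040² = 1.648×10^3 N
Factor of safety n = P_cr / P = 1.6475 / 0.708 = 2.33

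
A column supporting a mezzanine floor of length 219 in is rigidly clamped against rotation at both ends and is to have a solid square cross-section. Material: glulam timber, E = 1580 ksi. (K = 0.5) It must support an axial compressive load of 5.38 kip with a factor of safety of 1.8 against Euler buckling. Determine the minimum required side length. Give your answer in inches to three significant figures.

Required P_cr = n·P = 1.8 × 5.38 = 9.684 kip
L_e = K·L = 0.5 × 219 = 109.5 in
Required I = P_cr·L_e²/(π²E) = 9.684×10^3 × 109.5² / (π² × 1.58×10^6) = 7.446 in⁴
Solid square: I = a⁴/12  ⇒  a = (12I)^(1/4) = (12×7.446)^(1/4) = 3.07 in

a ≈ 3.07 in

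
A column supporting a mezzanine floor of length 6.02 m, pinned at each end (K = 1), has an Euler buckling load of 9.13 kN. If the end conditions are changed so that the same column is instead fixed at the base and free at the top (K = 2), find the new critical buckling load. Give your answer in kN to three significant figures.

P_cr ≈ 2.28 kN

P_cr ∝ 1/K², so P_cr,new = P_cr,old × (K_old/K_new)² = 9.13 × (1/2)²
= 9.13 × 0.2500 = 2.28 kN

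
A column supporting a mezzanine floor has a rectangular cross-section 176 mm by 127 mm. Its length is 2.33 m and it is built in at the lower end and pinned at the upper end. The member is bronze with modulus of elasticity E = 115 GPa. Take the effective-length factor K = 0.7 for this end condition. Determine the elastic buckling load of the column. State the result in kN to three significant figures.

P_cr ≈ 12800 kN

Buckling occurs about the weak axis: I_min = h·b³/12 with b = 127 mm (the shorter side).
I_min = 176×127³/12 = 3.004×10^7 mm⁴
I = 3.004×10^7 mm⁴ = 3.004×10^-5 m⁴
Effective length L_e = K·L = 0.7 × 2.33 = 1.631 m
P_cr = π²EI / L_e² = π² × 115×10⁹ × 3.004×10^-5 / 1.631² = 1.282×10^7 N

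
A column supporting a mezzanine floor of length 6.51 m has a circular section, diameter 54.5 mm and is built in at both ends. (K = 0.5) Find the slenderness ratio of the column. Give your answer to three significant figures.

λ ≈ 239

For a solid circle r = d/4 = 54.5/4 = 13.62 mm
L_e = K·L = 0.5 × 6.51 m = 3.255 m = 3255.0 mm
λ = L_e / r_min = 3255.0 / 13.63 = 239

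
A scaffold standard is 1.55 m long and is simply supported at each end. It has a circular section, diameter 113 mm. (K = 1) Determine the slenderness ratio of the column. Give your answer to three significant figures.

λ ≈ 54.9

I = πd⁴/64 = π×113⁴/64 = 8.004×10^6 mm⁴
A = 1.003×10^4 mm²;  r_min = √(I/A) = √(8.004×10^6/1.003×10^4) = 28.25 mm
L_e = K·L = 1 × 1.55 m = 1.550 m = 1550.0 mm
λ = L_e / r_min = 1550.0 / 28.25 = 54.9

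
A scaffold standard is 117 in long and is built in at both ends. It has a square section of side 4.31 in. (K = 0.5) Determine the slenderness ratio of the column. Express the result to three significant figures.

For a square r = a/√12 = 4.31/√12 = 1.244 in
L_e = K·L = 0.5 × 117 = 58.50 in
λ = L_e / r_min = 58.500 / 1.244 = 47.0

λ ≈ 47.0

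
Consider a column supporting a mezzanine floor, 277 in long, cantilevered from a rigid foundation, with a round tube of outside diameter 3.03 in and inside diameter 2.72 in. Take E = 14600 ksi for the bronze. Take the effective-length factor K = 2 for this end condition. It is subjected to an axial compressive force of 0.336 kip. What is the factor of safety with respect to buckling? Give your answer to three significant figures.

n ≈ 2.03

d_o = 3.03 in, d_i = 2.72 in
I = π(d_o⁴ − d_i⁴)/64 = π(3.03⁴ − 2.720⁴)/64 = 1.451 in⁴
Effective length L_e = K·L = 2 × 277 = 554.0 in
P_cr = π²EI / L_e² = π² × 14600×10³ × 1.451 / 554.0² = 681.1 lb
Factor of safety n = P_cr / P = 0.68108 / 0.336 = 2.03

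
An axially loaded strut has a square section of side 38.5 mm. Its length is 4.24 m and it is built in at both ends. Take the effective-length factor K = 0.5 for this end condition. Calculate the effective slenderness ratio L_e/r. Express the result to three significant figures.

λ ≈ 191

For a square r = a/√12 = 38.5/√12 = 11.11 mm
L_e = K·L = 0.5 × 4.24 m = 2.120 m = 2120.0 mm
λ = L_e / r_min = 2120.0 / 11.11 = 191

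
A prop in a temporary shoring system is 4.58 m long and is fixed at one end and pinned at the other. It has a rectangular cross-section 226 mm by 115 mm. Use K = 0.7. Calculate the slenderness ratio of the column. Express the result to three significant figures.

λ ≈ 96.6

Buckling occurs about the weak axis: I_min = h·b³/12 with b = 115 mm (the shorter side).
I_min = 226×115³/12 = 2.864×10^7 mm⁴
A = 2.599×10^4 mm²;  r_min = √(I/A) = √(2.864×10^7/2.599×10^4) = 33.20 mm
L_e = K·L = 0.7 × 4.58 m = 3.206 m = 3206.0 mm
λ = L_e / r_min = 3206.0 / 33.20 = 96.6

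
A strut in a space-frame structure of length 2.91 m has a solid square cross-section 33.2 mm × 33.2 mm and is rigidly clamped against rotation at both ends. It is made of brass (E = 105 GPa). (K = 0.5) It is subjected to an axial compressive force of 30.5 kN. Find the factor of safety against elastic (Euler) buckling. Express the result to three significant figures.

I = a⁴/12 = 33.2⁴/12 = 1.012×10^5 mm⁴
I = 1.012×10^5 mm⁴ = 1.012×10^-7 m⁴
Effective length L_e = K·L = 0.5 × 2.91 = 1.455 m
P_cr = π²EI / L_e² = π² × 105×10⁹ × 1.012×10^-7 / 1.455² = 4.956×10^4 N
Factor of safety n = P_cr / P = 49.560 / 30.5 = 1.62

n ≈ 1.62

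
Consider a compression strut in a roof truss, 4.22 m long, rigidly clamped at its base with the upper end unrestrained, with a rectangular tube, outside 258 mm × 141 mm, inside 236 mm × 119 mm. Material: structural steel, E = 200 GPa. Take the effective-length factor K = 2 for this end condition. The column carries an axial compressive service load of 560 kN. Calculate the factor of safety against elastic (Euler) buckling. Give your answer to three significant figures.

n ≈ 1.34

Weak-axis I_min = (h_o·b_o³ − h_i·b_i³)/12 with b_o = 141, b_i = 119.0 mm (shorter outer/inner sides).
I_min = (258×141³ − 236.0×119.0³)/12 = 2.713×10^7 mm⁴
I = 2.713×10^7 mm⁴ = 2.713×10^-5 m⁴
Effective length L_e = K·L = 2 × 4.22 = 8.440 m
P_cr = π²EI / L_e² = π² × 200×10⁹ × 2.713×10^-5 / 8.440² = 7.517×10^5 N
Factor of safety n = P_cr / P = 751.73 / 560 = 1.34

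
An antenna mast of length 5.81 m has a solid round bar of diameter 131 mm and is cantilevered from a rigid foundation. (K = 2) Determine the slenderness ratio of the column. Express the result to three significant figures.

λ ≈ 355

For a solid circle r = d/4 = 131/4 = 32.75 mm
L_e = K·L = 2 × 5.81 m = 11.62 m = 11620 mm
λ = L_e / r_min = 11620 / 32.75 = 355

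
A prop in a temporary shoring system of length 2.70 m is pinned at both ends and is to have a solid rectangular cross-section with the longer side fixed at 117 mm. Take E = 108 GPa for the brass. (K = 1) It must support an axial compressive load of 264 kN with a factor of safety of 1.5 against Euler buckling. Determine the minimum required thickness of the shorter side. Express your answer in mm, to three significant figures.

Required P_cr = n·P = 1.5 × 264 = 396.0 kN
L_e = K·L = 1 × 2.70 = 2.700 m
Required I = P_cr·L_e²/(π²E) = 3.960×10^5 × 2.700² / (π² × 1.08×10^11) = 2.708×10^-6 m⁴
I_req = 2.708×10^6 mm⁴
Rectangle, weak axis: I_min = h·b³/12 with h = 117 mm fixed  ⇒  b = (12I/h)^(1/3) = 65.2 mm

b ≈ 65.2 mm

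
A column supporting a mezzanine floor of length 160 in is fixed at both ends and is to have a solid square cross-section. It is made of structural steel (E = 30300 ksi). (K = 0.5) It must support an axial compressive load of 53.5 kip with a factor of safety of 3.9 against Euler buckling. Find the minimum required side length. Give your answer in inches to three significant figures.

a ≈ 2.71 in

Required P_cr = n·P = 3.9 × 53.5 = 208.6 kip
L_e = K·L = 0.5 × 160 = 80.00 in
Required I = P_cr·L_e²/(π²E) = 2.087×10^5 × 80.00² / (π² × 3.03×10^7) = 4.465 in⁴
Solid square: I = a⁴/12  ⇒  a = (12I)^(1/4) = (12×4.465)^(1/4) = 2.71 in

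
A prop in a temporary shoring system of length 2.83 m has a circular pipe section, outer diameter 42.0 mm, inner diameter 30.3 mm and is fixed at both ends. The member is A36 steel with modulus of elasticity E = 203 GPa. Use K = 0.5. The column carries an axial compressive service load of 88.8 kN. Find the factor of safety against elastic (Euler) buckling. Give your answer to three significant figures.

n ≈ 1.25

d_o = 42.0 mm, d_i = 30.3 mm
I = π(d_o⁴ − d_i⁴)/64 = π(42.0⁴ − 30.30⁴)/64 = 1.114×10^5 mm⁴
I = 1.114×10^5 mm⁴ = 1.114×10^-7 m⁴
Effective length L_e = K·L = 0.5 × 2.83 = 1.415 m
P_cr = π²EI / L_e² = π² × 203×10⁹ × 1.114×10^-7 / 1.415² = 1.114×10^5 N
Factor of safety n = P_cr / P = 111.44 / 88.8 = 1.25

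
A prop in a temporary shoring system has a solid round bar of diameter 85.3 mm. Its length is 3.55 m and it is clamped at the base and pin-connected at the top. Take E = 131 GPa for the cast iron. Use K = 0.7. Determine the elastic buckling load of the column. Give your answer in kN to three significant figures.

P_cr ≈ 544 kN

I = πd⁴/64 = π×85.3⁴/64 = 2.599×10^6 mm⁴
I = 2.599×10^6 mm⁴ = 2.599×10^-6 m⁴
Effective length L_e = K·L = 0.7 × 3.55 = 2.485 m
P_cr = π²EI / L_e² = π² × 131×10⁹ × 2.599×10^-6 / 2.485² = 5.441×10^5 N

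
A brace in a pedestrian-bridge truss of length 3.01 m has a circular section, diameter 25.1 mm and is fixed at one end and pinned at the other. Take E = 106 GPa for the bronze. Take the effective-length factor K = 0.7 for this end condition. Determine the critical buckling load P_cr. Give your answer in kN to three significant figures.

I = πd⁴/64 = π×25.1⁴/64 = 1.948×10^4 mm⁴
I = 1.948×10^4 mm⁴ = 1.948×10^-8 m⁴
Effective length L_e = K·L = 0.7 × 3.01 = 2.107 m
P_cr = π²EI / L_e² = π² × 106×10⁹ × 1.948×10^-8 / 2.107² = 4.591×10^3 N

P_cr ≈ 4.59 kN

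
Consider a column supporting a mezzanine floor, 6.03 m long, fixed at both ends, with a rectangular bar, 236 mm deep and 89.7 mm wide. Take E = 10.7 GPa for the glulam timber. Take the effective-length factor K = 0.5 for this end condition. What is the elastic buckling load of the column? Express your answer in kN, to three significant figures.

Buckling occurs about the weak axis: I_min = h·b³/12 with b = 89.7 mm (the shorter side).
I_min = 236×89.7³/12 = 1.419×10^7 mm⁴
I = 1.419×10^7 mm⁴ = 1.419×10^-5 m⁴
Effective length L_e = K·L = 0.5 × 6.03 = 3.015 m
P_cr = π²EI / L_e² = π² × 10.7×10⁹ × 1.419×10^-5 / 3.015² = 1.649×10^5 N

P_cr ≈ 165 kN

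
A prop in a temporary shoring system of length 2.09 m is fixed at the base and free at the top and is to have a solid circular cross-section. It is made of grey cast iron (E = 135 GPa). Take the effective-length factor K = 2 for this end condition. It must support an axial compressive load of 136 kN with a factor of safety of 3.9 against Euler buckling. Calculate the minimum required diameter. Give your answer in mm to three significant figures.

Required P_cr = n·P = 3.9 × 136 = 530.4 kN
L_e = K·L = 2 × 2.09 = 4.180 m
Required I = P_cr·L_e²/(π²E) = 5.304×10^5 × 4.180² / (π² × 1.35×10^11) = 6.955×10^-6 m⁴
I_req = 6.955×10^6 mm⁴
Solid circle: I = πd⁴/64  ⇒  d = (64I/π)^(1/4) = (64×6.955×10^6/π)^(1/4) = 109 mm

d ≈ 109 mm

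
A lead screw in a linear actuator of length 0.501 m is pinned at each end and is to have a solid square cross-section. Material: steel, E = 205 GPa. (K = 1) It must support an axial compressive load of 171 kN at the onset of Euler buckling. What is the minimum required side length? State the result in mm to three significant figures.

L_e = K·L = 1 × 0.501 = 0.5010 m
Required I = P_cr·L_e²/(π²E) = 1.710×10^5 × 0.5010² / (π² × 2.05×10^11) = 2.121×10^-8 m⁴
I_req = 2.121×10^4 mm⁴
Solid square: I = a⁴/12  ⇒  a = (12I)^(1/4) = (12×2.121×10^4)^(1/4) = 22.5 mm

a ≈ 22.5 mm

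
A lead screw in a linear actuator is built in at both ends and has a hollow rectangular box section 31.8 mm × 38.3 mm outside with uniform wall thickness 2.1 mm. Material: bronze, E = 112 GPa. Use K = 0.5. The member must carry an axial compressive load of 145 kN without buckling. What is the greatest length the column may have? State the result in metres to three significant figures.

L_max ≈ 1.14 m

Inner dimensions: h_i = 38.3 − 2×2.1 = 34.10 mm, b_i = 31.8 − 2×2.1 = 27.60 mm
Weak-axis I_min = (h_o·b_o³ − h_i·b_i³)/12 with b_o = 31.8, b_i = 27.60 mm (shorter outer/inner sides).
I_min = (38.3×31.8³ − 34.10×27.60³)/12 = 4.289×10^4 mm⁴
I = 4.289×10^-8 m⁴
At the buckling limit P_cr = P = 1.450×10^5 N
From P_cr = π²EI/(K·L)²:  L = (1/K)·√(π²EI/P_cr) = (1/0.5)·√(π²×1.12×10^11×4.289×10^-8/1.450×10^5)
L = 1.14 m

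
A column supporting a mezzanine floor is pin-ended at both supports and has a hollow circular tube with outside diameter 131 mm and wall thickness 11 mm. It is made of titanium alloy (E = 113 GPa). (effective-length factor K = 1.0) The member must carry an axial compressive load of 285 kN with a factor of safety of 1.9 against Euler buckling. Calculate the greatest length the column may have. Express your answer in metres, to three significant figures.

Inner diameter d_i = 131 − 2×11 = 109.0 mm
I = π(d_o⁴ − d_i⁴)/64 = π(131⁴ − 109.0⁴)/64 = 7.527×10^6 mm⁴
I = 7.527×10^-6 m⁴
Required critical load P_cr = n·P = 1.9 × 285 = 541.5 kN = 5.415×10^5 N
From P_cr = π²EI/(K·L)²:  L = (1/K)·√(π²EI/P_cr) = (1/1)·√(π²×1.13×10^11×7.527×10^-6/5.415×10^5)
L = 3.94 m

L_max ≈ 3.94 m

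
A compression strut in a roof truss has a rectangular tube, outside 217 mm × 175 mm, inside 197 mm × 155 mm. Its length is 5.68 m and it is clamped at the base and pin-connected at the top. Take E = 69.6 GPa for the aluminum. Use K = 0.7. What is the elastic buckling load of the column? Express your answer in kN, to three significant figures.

Weak-axis I_min = (h_o·b_o³ − h_i·b_i³)/12 with b_o = 175, b_i = 155.0 mm (shorter outer/inner sides).
I_min = (217×175³ − 197.0×155.0³)/12 = 3.578×10^7 mm⁴
I = 3.578×10^7 mm⁴ = 3.578×10^-5 m⁴
Effective length L_e = K·L = 0.7 × 5.68 = 3.976 m
P_cr = π²EI / L_e² = π² × 69.6×10⁹ × 3.578×10^-5 / 3.976² = 1.555×10^6 N

P_cr ≈ 1550 kN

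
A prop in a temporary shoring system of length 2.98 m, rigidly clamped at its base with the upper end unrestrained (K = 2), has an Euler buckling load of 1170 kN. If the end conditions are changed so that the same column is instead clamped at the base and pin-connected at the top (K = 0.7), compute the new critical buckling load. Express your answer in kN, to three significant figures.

P_cr ∝ 1/K², so P_cr,new = P_cr,old × (K_old/K_new)² = 1170 × (2/0.7)²
= 1170 × 8.163 = 9550 kN

P_cr ≈ 9550 kN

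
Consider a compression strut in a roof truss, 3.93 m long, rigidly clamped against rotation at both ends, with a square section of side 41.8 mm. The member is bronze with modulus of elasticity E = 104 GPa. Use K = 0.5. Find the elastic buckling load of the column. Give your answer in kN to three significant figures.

I = a⁴/12 = 41.8⁴/12 = 2.544×10^5 mm⁴
I = 2.544×10^5 mm⁴ = 2.544×10^-7 m⁴
Effective length L_e = K·L = 0.5 × 3.93 = 1.965 m
P_cr = π²EI / L_e² = π² × 104×10⁹ × 2.544×10^-7 / 1.965² = 6.763×10^4 N

P_cr ≈ 67.6 kN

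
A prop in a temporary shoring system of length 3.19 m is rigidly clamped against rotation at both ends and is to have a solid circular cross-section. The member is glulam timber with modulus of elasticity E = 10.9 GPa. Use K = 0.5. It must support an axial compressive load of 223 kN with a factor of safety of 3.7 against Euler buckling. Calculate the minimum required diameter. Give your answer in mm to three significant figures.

Required P_cr = n·P = 3.7 × 223 = 825.1 kN
L_e = K·L = 0.5 × 3.19 = 1.595 m
Required I = P_cr·L_e²/(π²E) = 8.251×10^5 × 1.595² / (π² × 1.09×10^10) = 1.951×10^-5 m⁴
I_req = 1.951×10^7 mm⁴
Solid circle: I = πd⁴/64  ⇒  d = (64I/π)^(1/4) = (64×1.951×10^7/π)^(1/4) = 141 mm

d ≈ 141 mm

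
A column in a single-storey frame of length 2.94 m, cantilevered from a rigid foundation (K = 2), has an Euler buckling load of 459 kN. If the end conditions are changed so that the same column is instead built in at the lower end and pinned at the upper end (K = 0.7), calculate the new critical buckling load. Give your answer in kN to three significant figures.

P_cr ∝ 1/K², so P_cr,new = P_cr,old × (K_old/K_new)² = 459 × (2/0.7)²
= 459 × 8.163 = 3750 kN

P_cr ≈ 3750 kN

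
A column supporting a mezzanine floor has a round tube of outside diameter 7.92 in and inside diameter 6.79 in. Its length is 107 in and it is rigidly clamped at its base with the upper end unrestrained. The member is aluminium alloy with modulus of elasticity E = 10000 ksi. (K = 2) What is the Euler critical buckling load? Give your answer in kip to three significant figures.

P_cr ≈ 191 kip

d_o = 7.92 in, d_i = 6.79 in
I = π(d_o⁴ − d_i⁴)/64 = π(7.92⁴ − 6.790⁴)/64 = 88.80 in⁴
Effective length L_e = K·L = 2 × 107 = 214.0 in
P_cr = π²EI / L_e² = π² × 10000×10³ × 88.80 / 214.0² = 1.914×10^5 lb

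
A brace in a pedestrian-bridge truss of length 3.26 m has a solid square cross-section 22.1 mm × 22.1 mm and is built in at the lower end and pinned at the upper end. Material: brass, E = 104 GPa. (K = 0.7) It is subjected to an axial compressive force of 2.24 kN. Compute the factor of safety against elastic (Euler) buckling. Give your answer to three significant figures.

n ≈ 1.75

I = a⁴/12 = 22.1⁴/12 = 1.988×10^4 mm⁴
I = 1.988×10^4 mm⁴ = 1.988×10^-8 m⁴
Effective length L_e = K·L = 0.7 × 3.26 = 2.282 m
P_cr = π²EI / L_e² = π² × 104×10⁹ × 1.988×10^-8 / 2.282² = 3.918×10^3 N
Factor of safety n = P_cr / P = 3.9182 / 2.24 = 1.75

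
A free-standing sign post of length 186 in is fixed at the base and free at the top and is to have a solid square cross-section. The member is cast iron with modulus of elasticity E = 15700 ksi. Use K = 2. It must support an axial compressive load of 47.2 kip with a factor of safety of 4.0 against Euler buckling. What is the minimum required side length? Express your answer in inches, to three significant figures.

a ≈ 6.71 in

Required P_cr = n·P = 4.0 × 47.2 = 188.8 kip
L_e = K·L = 2 × 186 = 372.0 in
Required I = P_cr·L_e²/(π²E) = 1.888×10^5 × 372.0² / (π² × 1.57×10^7) = 168.6 in⁴
Solid square: I = a⁴/12  ⇒  a = (12I)^(1/4) = (12×168.6)^(1/4) = 6.71 in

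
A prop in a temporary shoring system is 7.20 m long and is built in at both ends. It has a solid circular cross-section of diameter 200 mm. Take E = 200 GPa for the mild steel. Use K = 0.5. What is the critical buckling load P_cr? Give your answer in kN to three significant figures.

I = πd⁴/64 = π×200⁴/64 = 7.854×10^7 mm⁴
I = 7.854×10^7 mm⁴ = 7.854×10^-5 m⁴
Effective length L_e = K·L = 0.5 × 7.20 = 3.600 m
P_cr = π²EI / L_e² = π² × 200×10⁹ × 7.854×10^-5 / 3.600² = 1.196×10^7 N

P_cr ≈ 12000 kN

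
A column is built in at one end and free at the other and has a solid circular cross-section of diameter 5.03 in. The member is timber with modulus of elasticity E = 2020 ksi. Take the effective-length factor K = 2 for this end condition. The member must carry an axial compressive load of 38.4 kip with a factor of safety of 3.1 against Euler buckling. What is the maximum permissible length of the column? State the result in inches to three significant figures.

L_max ≈ 36.3 in

I = πd⁴/64 = π×5.03⁴/64 = 31.42 in⁴
Required critical load P_cr = n·P = 3.1 × 38.4 = 119.0 kip = 1.190×10^5 lb
From P_cr = π²EI/(K·L)²:  L = (1/K)·√(π²EI/P_cr) = (1/2)·√(π²×2.02×10^6×31.42/1.190×10^5)
L = 36.3 in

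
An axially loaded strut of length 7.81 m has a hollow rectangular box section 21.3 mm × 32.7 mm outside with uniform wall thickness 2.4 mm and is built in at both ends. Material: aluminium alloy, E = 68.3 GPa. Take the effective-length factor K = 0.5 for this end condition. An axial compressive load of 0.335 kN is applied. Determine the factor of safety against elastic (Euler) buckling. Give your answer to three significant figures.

n ≈ 2.10

Inner dimensions: h_i = 32.7 − 2×2.4 = 27.90 mm, b_i = 21.3 − 2×2.4 = 16.50 mm
Weak-axis I_min = (h_o·b_o³ − h_i·b_i³)/12 with b_o = 21.3, b_i = 16.50 mm (shorter outer/inner sides).
I_min = (32.7×21.3³ − 27.90×16.50³)/12 = 1.589×10^4 mm⁴
I = 1.589×10^4 mm⁴ = 1.589×10^-8 m⁴
Effective length L_e = K·L = 0.5 × 7.81 = 3.905 m
P_cr = π²EI / L_e² = π² × 68.3×10⁹ × 1.589×10^-8 / 3.905² = 702.4 N
Factor of safety n = P_cr / P = 0.70239 / 0.335 = 2.10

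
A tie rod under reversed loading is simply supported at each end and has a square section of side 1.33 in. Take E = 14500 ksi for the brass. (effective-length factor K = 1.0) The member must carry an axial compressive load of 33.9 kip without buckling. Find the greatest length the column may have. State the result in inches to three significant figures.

I = a⁴/12 = 1.33⁴/12 = 0.2608 in⁴
At the buckling limit P_cr = P = 3.390×10^4 lb
From P_cr = π²EI/(K·L)²:  L = (1/K)·√(π²EI/P_cr) = (1/1)·√(π²×1.45×10^7×0.2608/3.390×10^4)
L = 33.2 in

L_max ≈ 33.2 in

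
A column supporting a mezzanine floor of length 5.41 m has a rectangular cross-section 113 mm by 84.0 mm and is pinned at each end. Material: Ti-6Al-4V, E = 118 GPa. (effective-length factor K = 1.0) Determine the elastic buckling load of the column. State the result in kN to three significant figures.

P_cr ≈ 222 kN

Buckling occurs about the weak axis: I_min = h·b³/12 with b = 84.0 mm (the shorter side).
I_min = 113×84.0³/12 = 5.581×10^6 mm⁴
I = 5.581×10^6 mm⁴ = 5.581×10^-6 m⁴
Effective length L_e = K·L = 1 × 5.41 = 5.410 m
P_cr = π²EI / L_e² = π² × 118×10⁹ × 5.581×10^-6 / 5.410² = 2.221×10^5 N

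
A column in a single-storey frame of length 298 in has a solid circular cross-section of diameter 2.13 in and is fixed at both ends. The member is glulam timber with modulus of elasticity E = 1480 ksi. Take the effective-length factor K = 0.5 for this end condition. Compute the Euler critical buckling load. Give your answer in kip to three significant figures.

P_cr ≈ 0.665 kip

I = πd⁴/64 = π×2.13⁴/64 = 1.010 in⁴
Effective length L_e = K·L = 0.5 × 298 = 149.0 in
P_cr = π²EI / L_e² = π² × 1480×10³ × 1.010 / 149.0² = 664.8 lb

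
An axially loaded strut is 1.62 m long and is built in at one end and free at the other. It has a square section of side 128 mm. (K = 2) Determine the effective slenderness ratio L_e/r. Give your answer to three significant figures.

I = a⁴/12 = 128⁴/12 = 2.237×10^7 mm⁴
A = 1.638×10^4 mm²;  r_min = √(I/A) = √(2.237×10^7/1.638×10^4) = 36.95 mm
L_e = K·L = 2 × 1.62 m = 3.240 m = 3240.0 mm
λ = L_e / r_min = 3240.0 / 36.95 = 87.7

λ ≈ 87.7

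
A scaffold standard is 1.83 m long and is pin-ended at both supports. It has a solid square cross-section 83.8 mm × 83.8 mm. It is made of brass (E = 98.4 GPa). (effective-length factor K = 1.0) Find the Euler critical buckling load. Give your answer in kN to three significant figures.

P_cr ≈ 1190 kN

I = a⁴/12 = 83.8⁴/12 = 4.110×10^6 mm⁴
I = 4.110×10^6 mm⁴ = 4.110×10^-6 m⁴
Effective length L_e = K·L = 1 × 1.83 = 1.830 m
P_cr = π²EI / L_e² = π² × 98.4×10⁹ × 4.110×10^-6 / 1.830² = 1.192×10^6 N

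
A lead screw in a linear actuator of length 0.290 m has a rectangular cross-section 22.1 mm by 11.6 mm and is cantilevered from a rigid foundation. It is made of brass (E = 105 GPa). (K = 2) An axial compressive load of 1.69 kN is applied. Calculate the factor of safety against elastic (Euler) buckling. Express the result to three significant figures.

n ≈ 5.24

Buckling occurs about the weak axis: I_min = h·b³/12 with b = 11.6 mm (the shorter side).
I_min = 22.1×11.6³/12 = 2.875×10^3 mm⁴
I = 2.875×10^3 mm⁴ = 2.875×10^-9 m⁴
Effective length L_e = K·L = 2 × 0.290 = 0.5800 m
P_cr = π²EI / L_e² = π² × 105×10⁹ × 2.875×10^-9 / 0.5800² = 8.856×10^3 N
Factor of safety n = P_cr / P = 8.8556 / 1.69 = 5.24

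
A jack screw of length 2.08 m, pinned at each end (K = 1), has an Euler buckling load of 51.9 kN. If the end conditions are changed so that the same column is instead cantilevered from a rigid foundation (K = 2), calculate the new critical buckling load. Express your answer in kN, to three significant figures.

P_cr ≈ 13.0 kN

P_cr ∝ 1/K², so P_cr,new = P_cr,old × (K_old/K_new)² = 51.9 × (1/2)²
= 51.9 × 0.2500 = 13.0 kN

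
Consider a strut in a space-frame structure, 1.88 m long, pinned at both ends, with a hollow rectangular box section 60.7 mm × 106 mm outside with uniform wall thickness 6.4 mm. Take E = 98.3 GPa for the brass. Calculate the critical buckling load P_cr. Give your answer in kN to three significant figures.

Inner dimensions: h_i = 106 − 2×6.4 = 93.20 mm, b_i = 60.7 − 2×6.4 = 47.90 mm
Weak-axis I_min = (h_o·b_o³ − h_i·b_i³)/12 with b_o = 60.7, b_i = 47.90 mm (shorter outer/inner sides).
I_min = (106×60.7³ − 93.20×47.90³)/12 = 1.122×10^6 mm⁴
I = 1.122×10^6 mm⁴ = 1.122×10^-6 m⁴
Effective length L_e = K·L = 1 × 1.88 = 1.880 m
P_cr = π²EI / L_e² = π² × 98.3×10⁹ × 1.122×10^-6 / 1.880² = 3.080×10^5 N

P_cr ≈ 308 kN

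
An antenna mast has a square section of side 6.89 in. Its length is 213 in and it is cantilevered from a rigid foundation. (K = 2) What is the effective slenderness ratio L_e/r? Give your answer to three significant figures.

λ ≈ 214

For a square r = a/√12 = 6.89/√12 = 1.989 in
L_e = K·L = 2 × 213 = 426.0 in
λ = L_e / r_min = 426.00 / 1.989 = 214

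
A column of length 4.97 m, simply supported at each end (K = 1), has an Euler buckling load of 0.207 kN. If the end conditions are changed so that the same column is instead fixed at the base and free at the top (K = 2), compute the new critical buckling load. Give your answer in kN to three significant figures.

P_cr ≈ 0.0518 kN

P_cr ∝ 1/K², so P_cr,new = P_cr,old × (K_old/K_new)² = 0.207 × (1/2)²
= 0.207 × 0.2500 = 0.0518 kN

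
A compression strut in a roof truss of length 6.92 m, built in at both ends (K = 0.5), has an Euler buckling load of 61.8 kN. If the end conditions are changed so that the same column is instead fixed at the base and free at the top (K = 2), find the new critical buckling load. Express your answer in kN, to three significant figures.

P_cr ∝ 1/K², so P_cr,new = P_cr,old × (K_old/K_new)² = 61.8 × (0.5/2)²
= 61.8 × 0.06250 = 3.86 kN

P_cr ≈ 3.86 kN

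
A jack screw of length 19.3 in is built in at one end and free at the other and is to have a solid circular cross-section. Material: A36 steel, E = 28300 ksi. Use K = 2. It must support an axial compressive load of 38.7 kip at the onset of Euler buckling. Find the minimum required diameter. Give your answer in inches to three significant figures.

d ≈ 1.43 in

L_e = K·L = 2 × 19.3 = 38.60 in
Required I = P_cr·L_e²/(π²E) = 3.870×10^4 × 38.60² / (π² × 2.83×10^7) = 0.2064 in⁴
Solid circle: I = πd⁴/64  ⇒  d = (64I/π)^(1/4) = (64×0.2064/π)^(1/4) = 1.43 in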